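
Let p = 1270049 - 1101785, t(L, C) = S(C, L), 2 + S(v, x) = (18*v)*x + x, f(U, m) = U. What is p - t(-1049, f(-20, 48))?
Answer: -208325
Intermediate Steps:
S(v, x) = -2 + x + 18*v*x (S(v, x) = -2 + ((18*v)*x + x) = -2 + (18*v*x + x) = -2 + (x + 18*v*x) = -2 + x + 18*v*x)
t(L, C) = -2 + L + 18*C*L
p = 168264
p - t(-1049, f(-20, 48)) = 168264 - (-2 - 1049 + 18*(-20)*(-1049)) = 168264 - (-2 - 1049 + 377640) = 168264 - 1*376589 = 168264 - 376589 = -208325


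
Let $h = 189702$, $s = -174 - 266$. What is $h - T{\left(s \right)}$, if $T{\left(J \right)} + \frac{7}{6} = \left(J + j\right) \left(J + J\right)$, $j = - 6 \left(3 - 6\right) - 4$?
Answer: $- \frac{1111061}{6} \approx -1.8518 \cdot 10^{5}$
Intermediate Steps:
$s = -440$ ($s = -174 - 266 = -440$)
$j = 14$ ($j = - 6 \left(3 - 6\right) - 4 = \left(-6\right) \left(-3\right) - 4 = 18 - 4 = 14$)
$T{\left(J \right)} = - \frac{7}{6} + 2 J \left(14 + J\right)$ ($T{\left(J \right)} = - \frac{7}{6} + \left(J + 14\right) \left(J + J\right) = - \frac{7}{6} + \left(14 + J\right) 2 J = - \frac{7}{6} + 2 J \left(14 + J\right)$)
$h - T{\left(s \right)} = 189702 - \left(- \frac{7}{6} + 2 \left(-440\right)^{2} + 28 \left(-440\right)\right) = 189702 - \left(- \frac{7}{6} + 2 \cdot 193600 - 12320\right) = 189702 - \left(- \frac{7}{6} + 387200 - 12320\right) = 189702 - \frac{2249273}{6} = - \frac{1111061}{6}$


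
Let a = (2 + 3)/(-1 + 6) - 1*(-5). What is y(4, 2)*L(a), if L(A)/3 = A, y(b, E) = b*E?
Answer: 144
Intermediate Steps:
y(b, E) = E*b
a = 6 (a = 5/5 + 5 = 5*(1/5) + 5 = 1 + 5 = 6)
L(A) = 3*A
y(4, 2)*L(a) = (2*4)*(3*6) = 8*18 = 144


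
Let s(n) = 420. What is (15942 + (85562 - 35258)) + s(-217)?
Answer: 66666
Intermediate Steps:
(15942 + (85562 - 35258)) + s(-217) = (15942 + (85562 - 35258)) + 420 = (15942 + 50304) + 420 = 66246 + 420 = 66666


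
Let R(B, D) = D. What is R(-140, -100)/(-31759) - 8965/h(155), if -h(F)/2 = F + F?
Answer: 56956287/3938116 ≈ 14.463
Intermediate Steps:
h(F) = -4*F (h(F) = -2*(F + F) = -4*F)
R(-140, -100)/(-31759) - 8965/h(155) = -100/(-31759) - 8965/((-4*155)) = -100*(-1/31759) - 8965/(-620) = 100/31759 - 8965*(-1/620) = 100/31759 + 1793/124 = 56956287/3938116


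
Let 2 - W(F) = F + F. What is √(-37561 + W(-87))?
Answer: I*√37385 ≈ 193.35*I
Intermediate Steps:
W(F) = 2 - 2*F (W(F) = 2 - (F + F) = 2 - 2*F)
√(-37561 + W(-87)) = √(-37561 + (2 - 2*(-87))) = √(-37561 + (2 + 174)) = √(-37561 + 176) = √(-37385) = I*√37385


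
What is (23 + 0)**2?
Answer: 529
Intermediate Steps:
(23 + 0)**2 = 23**2 = 529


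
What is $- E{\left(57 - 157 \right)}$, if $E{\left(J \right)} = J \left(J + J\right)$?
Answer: $-20000$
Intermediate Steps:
$E{\left(J \right)} = 2 J^{2}$ ($E{\left(J \right)} = J 2 J = 2 J^{2}$)
$- E{\left(57 - 157 \right)} = - 2 \left(57 - 157\right)^{2} = - 2 \left(-100\right)^{2} = - 2 \cdot 10000 = \left(-1\right) 20000 = -20000$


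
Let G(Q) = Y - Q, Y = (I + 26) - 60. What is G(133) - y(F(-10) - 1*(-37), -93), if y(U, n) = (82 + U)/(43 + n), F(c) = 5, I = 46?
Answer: -2963/25 ≈ -118.52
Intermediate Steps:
y(U, n) = (82 + U)/(43 + n)
Y = 12 (Y = (46 + 26) - 60 = 72 - 60 = 12)
G(Q) = 12 - Q
G(133) - y(F(-10) - 1*(-37), -93) = (12 - 1*133) - (82 + (5 - 1*(-37)))/(43 - 93) = (12 - 133) - (82 + (5 + 37))/(-50) = -121 - (-1)*(82 + 42)/50 = -121 - (-1)*124/50 = -121 - 1*(-62/25) = -121 + 62/25 = -2963/25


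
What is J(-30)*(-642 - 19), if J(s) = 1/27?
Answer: -661/27 ≈ -24.481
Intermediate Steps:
J(s) = 1/27
J(-30)*(-642 - 19) = (-642 - 19)/27 = (1/27)*(-661) = -661/27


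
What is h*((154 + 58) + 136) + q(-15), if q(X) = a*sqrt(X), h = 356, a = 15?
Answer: 123888 + 15*I*sqrt(15) ≈ 1.2389e+5 + 58.095*I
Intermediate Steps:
q(X) = 15*sqrt(X)
h*((154 + 58) + 136) + q(-15) = 356*((154 + 58) + 136) + 15*sqrt(-15) = 356*(212 + 136) + 15*(I*sqrt(15)) = 356*348 + 15*I*sqrt(15) = 123888 + 15*I*sqrt(15)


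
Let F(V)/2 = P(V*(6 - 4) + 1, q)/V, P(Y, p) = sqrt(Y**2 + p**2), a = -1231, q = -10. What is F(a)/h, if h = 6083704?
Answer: -457*sqrt(29)/3744519812 ≈ -6.5723e-7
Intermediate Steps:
F(V) = 2*sqrt(100 + (1 + 2*V)**2)/V (F(V) = 2*(sqrt((V*(6 - 4) + 1)**2 + (-10)**2)/V) = 2*(sqrt((V*2 + 1)**2 + 100)/V) = 2*(sqrt((2*V + 1)**2 + 100)/V) = 2*(sqrt((1 + 2*V)**2 + 100)/V) = 2*(sqrt(100 + (1 + 2*V)**2)/V) = 2*sqrt(100 + (1 + 2*V)**2)/V)
F(a)/h = (2*sqrt(100 + (1 + 2*(-1231))**2)/(-1231))/6083704 = (2*(-1/1231)*sqrt(100 + (1 - 2462)**2))*(1/6083704) = (2*(-1/1231)*sqrt(100 + (-2461)**2))*(1/6083704) = (2*(-1/1231)*sqrt(100 + 6056521))*(1/6083704) = (2*(-1/1231)*sqrt(6056621))*(1/6083704) = (2*(-1/1231)*(457*sqrt(29)))*(1/6083704) = -914*sqrt(29)/1231*(1/6083704) = -457*sqrt(29)/3744519812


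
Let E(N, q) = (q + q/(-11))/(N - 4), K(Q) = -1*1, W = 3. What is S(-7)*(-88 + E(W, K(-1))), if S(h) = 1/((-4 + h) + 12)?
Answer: -958/11 ≈ -87.091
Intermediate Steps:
K(Q) = -1
E(N, q) = 10*q/(11*(-4 + N)) (E(N, q) = (q + q*(-1/11))/(-4 + N) = (q - q/11)/(-4 + N) = (10*q/11)/(-4 + N) = 10*q/(11*(-4 + N)))
S(h) = 1/(8 + h)
S(-7)*(-88 + E(W, K(-1))) = (-88 + (10/11)*(-1)/(-4 + 3))/(8 - 7) = (-88 + (10/11)*(-1)/(-1))/1 = 1*(-88 + (10/11)*(-1)*(-1)) = 1*(-88 + 10/11) = 1*(-958/11) = -958/11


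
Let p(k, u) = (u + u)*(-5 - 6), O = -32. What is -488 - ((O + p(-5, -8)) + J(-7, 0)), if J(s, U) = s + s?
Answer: -618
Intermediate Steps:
p(k, u) = -22*u (p(k, u) = (2*u)*(-11) = -22*u)
J(s, U) = 2*s
-488 - ((O + p(-5, -8)) + J(-7, 0)) = -488 - ((-32 - 22*(-8)) + 2*(-7)) = -488 - ((-32 + 176) - 14) = -488 - (144 - 14) = -488 - 1*130 = -488 - 130 = -618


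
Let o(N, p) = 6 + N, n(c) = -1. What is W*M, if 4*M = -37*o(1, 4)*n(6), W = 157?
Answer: 40663/4 ≈ 10166.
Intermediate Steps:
M = 259/4 (M = (-37*(6 + 1)*(-1))/4 = (-259*(-1))/4 = (-37*(-7))/4 = (1/4)*259 = 259/4 ≈ 64.750)
W*M = 157*(259/4) = 40663/4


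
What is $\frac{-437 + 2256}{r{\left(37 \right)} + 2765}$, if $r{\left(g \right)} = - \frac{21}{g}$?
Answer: $\frac{67303}{102284} \approx 0.658$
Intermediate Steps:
$\frac{-437 + 2256}{r{\left(37 \right)} + 2765} = \frac{-437 + 2256}{- \frac{21}{37} + 2765} = \frac{1819}{\left(-21\right) \frac{1}{37} + 2765} = \frac{1819}{- \frac{21}{37} + 2765} = \frac{1819}{\frac{102284}{37}} = 1819 \cdot \frac{37}{102284} = \frac{67303}{102284}$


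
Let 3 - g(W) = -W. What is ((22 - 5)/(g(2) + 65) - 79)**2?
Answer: 30393169/4900 ≈ 6202.7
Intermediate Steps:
g(W) = 3 + W (g(W) = 3 - (-1)*W = 3 + W)
((22 - 5)/(g(2) + 65) - 79)**2 = ((22 - 5)/((3 + 2) + 65) - 79)**2 = (17/(5 + 65) - 79)**2 = (17/70 - 79)**2 = (-5513/70)**2 = 30393169/4900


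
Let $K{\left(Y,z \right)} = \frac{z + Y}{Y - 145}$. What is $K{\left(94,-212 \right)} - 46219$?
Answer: $- \frac{2357051}{51} \approx -46217.0$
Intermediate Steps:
$K{\left(Y,z \right)} = \frac{Y + z}{-145 + Y}$
$K{\left(94,-212 \right)} - 46219 = \frac{94 - 212}{-145 + 94} - 46219 = \frac{1}{-51} \left(-118\right) - 46219 = \left(- \frac{1}{51}\right) \left(-118\right) - 46219 = \frac{118}{51} - 46219 = - \frac{2357051}{51}$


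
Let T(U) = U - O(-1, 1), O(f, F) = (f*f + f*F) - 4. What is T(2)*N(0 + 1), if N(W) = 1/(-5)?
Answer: -6/5 ≈ -1.2000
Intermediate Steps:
N(W) = -⅕
O(f, F) = -4 + f² + F*f (O(f, F) = (f² + F*f) - 4 = -4 + f² + F*f)
T(U) = 4 + U (T(U) = U - (-4 + (-1)² + 1*(-1)) = U - (-4 + 1 - 1) = U - 1*(-4) = U + 4 = 4 + U)
T(2)*N(0 + 1) = (4 + 2)*(-⅕) = 6*(-⅕) = -6/5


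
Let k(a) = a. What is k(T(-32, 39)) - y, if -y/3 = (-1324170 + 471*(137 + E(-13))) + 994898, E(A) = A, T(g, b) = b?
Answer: -812565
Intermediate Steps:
y = 812604 (y = -3*((-1324170 + 471*(137 - 13)) + 994898) = -3*((-1324170 + 471*124) + 994898) = -3*((-1324170 + 58404) + 994898) = -3*(-1265766 + 994898) = -3*(-270868) = 812604)
k(T(-32, 39)) - y = 39 - 1*812604 = 39 - 812604 = -812565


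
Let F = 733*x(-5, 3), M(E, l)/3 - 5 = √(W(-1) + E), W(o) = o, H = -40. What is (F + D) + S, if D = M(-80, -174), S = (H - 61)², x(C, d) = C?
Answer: 6551 + 27*I ≈ 6551.0 + 27.0*I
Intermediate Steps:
S = 10201 (S = (-40 - 61)² = (-101)² = 10201)
M(E, l) = 15 + 3*√(-1 + E)
F = -3665 (F = 733*(-5) = -3665)
D = 15 + 27*I (D = 15 + 3*√(-1 - 80) = 15 + 3*√(-81) = 15 + 3*(9*I) = 15 + 27*I ≈ 15.0 + 27.0*I)
(F + D) + S = (-3665 + (15 + 27*I)) + 10201 = (-3650 + 27*I) + 10201 = 6551 + 27*I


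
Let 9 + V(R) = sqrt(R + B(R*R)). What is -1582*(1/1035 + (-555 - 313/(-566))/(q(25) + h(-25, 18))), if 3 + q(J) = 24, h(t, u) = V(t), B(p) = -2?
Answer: 342547854446/5565195 - 248229247*I*sqrt(3)/16131 ≈ 61552.0 - 26653.0*I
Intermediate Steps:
V(R) = -9 + sqrt(-2 + R) (V(R) = -9 + sqrt(R - 2) = -9 + sqrt(-2 + R))
h(t, u) = -9 + sqrt(-2 + t)
q(J) = 21 (q(J) = -3 + 24 = 21)
-1582*(1/1035 + (-555 - 313/(-566))/(q(25) + h(-25, 18))) = -1582*(1/1035 + (-555 - 313/(-566))/(21 + (-9 + sqrt(-2 - 25)))) = -1582*(1/1035 + (-555 - 313*(-1/566))/(21 + (-9 + sqrt(-27)))) = -1582*(1/1035 + (-555 + 313/566)/(21 + (-9 + 3*I*sqrt(3)))) = -1582*(1/1035 - 313817/(566*(12 + 3*I*sqrt(3)))) = -1582/1035 + 248229247/(283*(12 + 3*I*sqrt(3)))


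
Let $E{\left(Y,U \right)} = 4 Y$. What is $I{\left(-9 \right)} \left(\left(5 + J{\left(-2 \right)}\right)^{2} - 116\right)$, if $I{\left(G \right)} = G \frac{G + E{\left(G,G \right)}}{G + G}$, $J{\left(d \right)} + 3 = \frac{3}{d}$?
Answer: $\frac{20835}{8} \approx 2604.4$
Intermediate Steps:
$J{\left(d \right)} = -3 + \frac{3}{d}$
$I{\left(G \right)} = \frac{5 G}{2}$ ($I{\left(G \right)} = G \frac{G + 4 G}{G + G} = G \frac{5 G}{2 G} = G 5 G \frac{1}{2 G} = G \frac{5}{2} = \frac{5 G}{2}$)
$I{\left(-9 \right)} \left(\left(5 + J{\left(-2 \right)}\right)^{2} - 116\right) = \frac{5}{2} \left(-9\right) \left(\left(5 - \left(3 - \frac{3}{-2}\right)\right)^{2} - 116\right) = - \frac{45 \left(\left(5 + \left(-3 + 3 \left(- \frac{1}{2}\right)\right)\right)^{2} - 116\right)}{2} = - \frac{45 \left(\left(5 - \frac{9}{2}\right)^{2} - 116\right)}{2} = - \frac{45 \left(\left(\frac{1}{2}\right)^{2} - 116\right)}{2} = - \frac{45 \left(\frac{1}{4} - 116\right)}{2} = \left(- \frac{45}{2}\right) \left(- \frac{463}{4}\right) = \frac{20835}{8}$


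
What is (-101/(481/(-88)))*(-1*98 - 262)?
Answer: -3199680/481 ≈ -6652.1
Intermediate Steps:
(-101/(481/(-88)))*(-1*98 - 262) = (-101/(481*(-1/88)))*(-98 - 262) = -101/(-481/88)*(-360) = -101*(-88/481)*(-360) = (8888/481)*(-360) = -3199680/481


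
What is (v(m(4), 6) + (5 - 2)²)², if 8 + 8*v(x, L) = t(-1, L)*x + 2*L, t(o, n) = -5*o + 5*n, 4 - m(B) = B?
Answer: 361/4 ≈ 90.250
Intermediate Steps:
m(B) = 4 - B
v(x, L) = -1 + L/4 + x*(5 + 5*L)/8 (v(x, L) = -1 + ((-5*(-1) + 5*L)*x + 2*L)/8 = -1 + ((5 + 5*L)*x + 2*L)/8 = -1 + (x*(5 + 5*L) + 2*L)/8 = -1 + (2*L + x*(5 + 5*L))/8 = -1 + (L/4 + x*(5 + 5*L)/8) = -1 + L/4 + x*(5 + 5*L)/8)
(v(m(4), 6) + (5 - 2)²)² = ((-1 + (¼)*6 + 5*(4 - 1*4)*(1 + 6)/8) + (5 - 2)²)² = ((-1 + 3/2 + (5/8)*(4 - 4)*7) + 3²)² = ((-1 + 3/2 + (5/8)*0*7) + 9)² = ((-1 + 3/2 + 0) + 9)² = (½ + 9)² = (19/2)² = 361/4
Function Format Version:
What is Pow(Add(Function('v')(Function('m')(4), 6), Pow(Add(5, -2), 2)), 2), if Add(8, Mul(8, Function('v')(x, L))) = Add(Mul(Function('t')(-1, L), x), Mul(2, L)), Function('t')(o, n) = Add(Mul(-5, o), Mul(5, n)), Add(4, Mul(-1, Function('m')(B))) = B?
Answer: Rational(361, 4) ≈ 90.250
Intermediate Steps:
Function('m')(B) = Add(4, Mul(-1, B))
Function('v')(x, L) = Add(-1, Mul(Rational(1, 4), L), Mul(Rational(1, 8), x, Add(5, Mul(5, L)))) (Function('v')(x, L) = Add(-1, Mul(Rational(1, 8), Add(Mul(Add(Mul(-5, -1), Mul(5, L)), x), Mul(2, L)))) = Add(-1, Mul(Rational(1, 8), Add(Mul(Add(5, Mul(5, L)), x), Mul(2, L)))) = Add(-1, Mul(Rational(1, 8), Add(Mul(x, Add(5, Mul(5, L))), Mul(2, L)))) = Add(-1, Mul(Rational(1, 8), Add(Mul(2, L), Mul(x, Add(5, Mul(5, L)))))) = Add(-1, Add(Mul(Rational(1, 4), L), Mul(Rational(1, 8), x, Add(5, Mul(5, L))))) = Add(-1, Mul(Rational(1, 4), L), Mul(Rational(1, 8), x, Add(5, Mul(5, L)))))
Pow(Add(Function('v')(Function('m')(4), 6), Pow(Add(5, -2), 2)), 2) = Pow(Add(Add(-1, Mul(Rational(1, 4), 6), Mul(Rational(5, 8), Add(4, Mul(-1, 4)), Add(1, 6))), Pow(Add(5, -2), 2)), 2) = Pow(Add(Add(-1, Rational(3, 2), Mul(Rational(5, 8), Add(4, -4), 7)), Pow(3, 2)), 2) = Pow(Add(Add(-1, Rational(3, 2), Mul(Rational(5, 8), 0, 7)), 9), 2) = Pow(Add(Add(-1, Rational(3, 2), 0), 9), 2) = Pow(Add(Rational(1, 2), 9), 2) = Pow(Rational(19, 2), 2) = Rational(361, 4)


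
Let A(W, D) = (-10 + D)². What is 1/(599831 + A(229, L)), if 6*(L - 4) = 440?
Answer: 9/5439283 ≈ 1.6546e-6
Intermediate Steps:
L = 232/3 (L = 4 + (⅙)*440 = 4 + 220/3 = 232/3 ≈ 77.333)
1/(599831 + A(229, L)) = 1/(599831 + (-10 + 232/3)²) = 1/(599831 + (202/3)²) = 1/(599831 + 40804/9) = 1/(5439283/9) = 9/5439283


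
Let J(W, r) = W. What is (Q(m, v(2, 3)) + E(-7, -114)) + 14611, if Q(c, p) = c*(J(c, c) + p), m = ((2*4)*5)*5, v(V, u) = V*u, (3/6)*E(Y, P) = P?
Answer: 55583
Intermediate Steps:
E(Y, P) = 2*P
m = 200 (m = (8*5)*5 = 40*5 = 200)
Q(c, p) = c*(c + p)
(Q(m, v(2, 3)) + E(-7, -114)) + 14611 = (200*(200 + 2*3) + 2*(-114)) + 14611 = (200*(200 + 6) - 228) + 14611 = (200*206 - 228) + 14611 = (41200 - 228) + 14611 = 40972 + 14611 = 55583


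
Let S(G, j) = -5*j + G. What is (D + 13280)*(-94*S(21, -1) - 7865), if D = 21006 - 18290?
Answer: -164902764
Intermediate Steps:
S(G, j) = G - 5*j
D = 2716
(D + 13280)*(-94*S(21, -1) - 7865) = (2716 + 13280)*(-94*(21 - 5*(-1)) - 7865) = 15996*(-94*(21 + 5) - 7865) = 15996*(-94*26 - 7865) = 15996*(-2444 - 7865) = 15996*(-10309) = -164902764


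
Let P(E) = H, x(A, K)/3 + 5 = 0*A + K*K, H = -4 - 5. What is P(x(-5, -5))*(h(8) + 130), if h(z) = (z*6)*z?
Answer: -4626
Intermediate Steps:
H = -9
x(A, K) = -15 + 3*K² (x(A, K) = -15 + 3*(0*A + K*K) = -15 + 3*(0 + K²) = -15 + 3*K²)
P(E) = -9
h(z) = 6*z² (h(z) = (6*z)*z = 6*z²)
P(x(-5, -5))*(h(8) + 130) = -9*(6*8² + 130) = -9*(6*64 + 130) = -9*(384 + 130) = -9*514 = -4626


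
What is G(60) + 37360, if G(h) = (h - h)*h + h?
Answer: 37420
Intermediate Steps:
G(h) = h (G(h) = 0*h + h = 0 + h = h)
G(60) + 37360 = 60 + 37360 = 37420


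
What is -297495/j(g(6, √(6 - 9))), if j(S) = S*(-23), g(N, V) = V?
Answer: -99165*I*√3/23 ≈ -7467.8*I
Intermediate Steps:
j(S) = -23*S
-297495/j(g(6, √(6 - 9))) = -297495*(-1/(23*√(6 - 9))) = -297495*I*√3/69 = -99165*I*√3/23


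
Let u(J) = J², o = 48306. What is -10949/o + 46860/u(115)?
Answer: 423763727/127769370 ≈ 3.3166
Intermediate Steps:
-10949/o + 46860/u(115) = -10949/48306 + 46860/(115²) = -10949*1/48306 + 46860/13225 = -10949/48306 + 46860*(1/13225) = -10949/48306 + 9372/2645 = 423763727/127769370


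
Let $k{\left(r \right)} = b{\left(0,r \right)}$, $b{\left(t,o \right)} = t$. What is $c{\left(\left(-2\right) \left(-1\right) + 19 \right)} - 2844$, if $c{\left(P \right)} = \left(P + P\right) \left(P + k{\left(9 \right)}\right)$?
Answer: $-1962$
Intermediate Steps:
$k{\left(r \right)} = 0$
$c{\left(P \right)} = 2 P^{2}$ ($c{\left(P \right)} = \left(P + P\right) \left(P + 0\right) = 2 P P = 2 P^{2}$)
$c{\left(\left(-2\right) \left(-1\right) + 19 \right)} - 2844 = 2 \left(\left(-2\right) \left(-1\right) + 19\right)^{2} - 2844 = 2 \left(2 + 19\right)^{2} - 2844 = 2 \cdot 21^{2} - 2844 = 2 \cdot 441 - 2844 = 882 - 2844 = -1962$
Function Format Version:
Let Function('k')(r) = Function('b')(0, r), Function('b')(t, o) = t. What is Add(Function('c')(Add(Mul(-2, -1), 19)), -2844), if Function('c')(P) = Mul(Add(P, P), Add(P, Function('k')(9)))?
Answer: -1962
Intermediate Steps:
Function('k')(r) = 0
Function('c')(P) = Mul(2, Pow(P, 2)) (Function('c')(P) = Mul(Add(P, P), Add(P, 0)) = Mul(Mul(2, P), P) = Mul(2, Pow(P, 2)))
Add(Function('c')(Add(Mul(-2, -1), 19)), -2844) = Add(Mul(2, Pow(Add(Mul(-2, -1), 19), 2)), -2844) = Add(Mul(2, Pow(Add(2, 19), 2)), -2844) = Add(Mul(2, Pow(21, 2)), -2844) = Add(Mul(2, 441), -2844) = Add(882, -2844) = -1962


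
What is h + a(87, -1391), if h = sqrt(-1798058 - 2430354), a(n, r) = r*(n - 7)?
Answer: -111280 + 2*I*sqrt(1057103) ≈ -1.1128e+5 + 2056.3*I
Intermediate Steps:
a(n, r) = r*(-7 + n)
h = 2*I*sqrt(1057103) (h = sqrt(-4228412) = 2*I*sqrt(1057103) ≈ 2056.3*I)
h + a(87, -1391) = 2*I*sqrt(1057103) - 1391*(-7 + 87) = 2*I*sqrt(1057103) - 1391*80 = 2*I*sqrt(1057103) - 111280 = -111280 + 2*I*sqrt(1057103)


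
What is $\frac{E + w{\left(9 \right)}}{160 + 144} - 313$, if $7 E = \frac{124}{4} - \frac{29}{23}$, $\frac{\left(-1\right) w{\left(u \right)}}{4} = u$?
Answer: $- \frac{1915573}{6118} \approx -313.1$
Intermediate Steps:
$w{\left(u \right)} = - 4 u$
$E = \frac{684}{161}$ ($E = \frac{\frac{124}{4} - \frac{29}{23}}{7} = \frac{124 \cdot \frac{1}{4} - \frac{29}{23}}{7} = \frac{31 - \frac{29}{23}}{7} = \frac{1}{7} \cdot \frac{684}{23} = \frac{684}{161} \approx 4.2484$)
$\frac{E + w{\left(9 \right)}}{160 + 144} - 313 = \frac{\frac{684}{161} - 36}{160 + 144} - 313 = \frac{\frac{684}{161} - 36}{304} - 313 = \left(- \frac{5112}{161}\right) \frac{1}{304} - 313 = - \frac{639}{6118} - 313 = - \frac{1915573}{6118}$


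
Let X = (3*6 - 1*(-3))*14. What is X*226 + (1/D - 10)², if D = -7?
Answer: 3260797/49 ≈ 66547.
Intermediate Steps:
X = 294 (X = (18 + 3)*14 = 21*14 = 294)
X*226 + (1/D - 10)² = 294*226 + (1/(-7) - 10)² = 66444 + (-⅐ - 10)² = 66444 + (-71/7)² = 66444 + 5041/49 = 3260797/49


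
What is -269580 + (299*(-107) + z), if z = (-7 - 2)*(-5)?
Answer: -301528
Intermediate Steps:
z = 45 (z = -9*(-5) = 45)
-269580 + (299*(-107) + z) = -269580 + (299*(-107) + 45) = -269580 + (-31993 + 45) = -269580 - 31948 = -301528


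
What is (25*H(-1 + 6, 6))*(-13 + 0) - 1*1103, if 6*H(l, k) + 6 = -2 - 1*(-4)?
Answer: -2659/3 ≈ -886.33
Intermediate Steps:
H(l, k) = -2/3 (H(l, k) = -1 + (-2 - 1*(-4))/6 = -1 + (-2 + 4)/6 = -1 + (1/6)*2 = -1 + 1/3 = -2/3)
(25*H(-1 + 6, 6))*(-13 + 0) - 1*1103 = (25*(-2/3))*(-13 + 0) - 1*1103 = -50/3*(-13) - 1103 = 650/3 - 1103 = -2659/3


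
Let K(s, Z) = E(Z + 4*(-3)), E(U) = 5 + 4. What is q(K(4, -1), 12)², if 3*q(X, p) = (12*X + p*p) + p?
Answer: 7744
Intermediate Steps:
E(U) = 9
K(s, Z) = 9
q(X, p) = 4*X + p/3 + p²/3 (q(X, p) = ((12*X + p*p) + p)/3 = ((12*X + p²) + p)/3 = ((p² + 12*X) + p)/3 = (p + p² + 12*X)/3 = 4*X + p/3 + p²/3)
q(K(4, -1), 12)² = (4*9 + (⅓)*12 + (⅓)*12²)² = (36 + 4 + (⅓)*144)² = (36 + 4 + 48)² = 88² = 7744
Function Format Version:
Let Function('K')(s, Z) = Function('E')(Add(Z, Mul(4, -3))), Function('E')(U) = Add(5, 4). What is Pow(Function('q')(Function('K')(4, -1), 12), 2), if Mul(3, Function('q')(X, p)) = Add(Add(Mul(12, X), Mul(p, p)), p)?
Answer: 7744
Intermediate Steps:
Function('E')(U) = 9
Function('K')(s, Z) = 9
Function('q')(X, p) = Add(Mul(4, X), Mul(Rational(1, 3), p), Mul(Rational(1, 3), Pow(p, 2))) (Function('q')(X, p) = Mul(Rational(1, 3), Add(Add(Mul(12, X), Mul(p, p)), p)) = Mul(Rational(1, 3), Add(Add(Mul(12, X), Pow(p, 2)), p)) = Mul(Rational(1, 3), Add(Add(Pow(p, 2), Mul(12, X)), p)) = Mul(Rational(1, 3), Add(p, Pow(p, 2), Mul(12, X))) = Add(Mul(4, X), Mul(Rational(1, 3), p), Mul(Rational(1, 3), Pow(p, 2))))
Pow(Function('q')(Function('K')(4, -1), 12), 2) = Pow(Add(Mul(4, 9), Mul(Rational(1, 3), 12), Mul(Rational(1, 3), Pow(12, 2))), 2) = Pow(Add(36, 4, Mul(Rational(1, 3), 144)), 2) = Pow(Add(36, 4, 48), 2) = Pow(88, 2) = 7744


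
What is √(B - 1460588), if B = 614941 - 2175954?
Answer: I*√3021601 ≈ 1738.3*I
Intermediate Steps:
B = -1561013
√(B - 1460588) = √(-1561013 - 1460588) = √(-3021601) = I*√3021601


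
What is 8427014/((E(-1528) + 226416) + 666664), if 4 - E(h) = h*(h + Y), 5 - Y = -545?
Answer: -4213507/300650 ≈ -14.015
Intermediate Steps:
Y = 550 (Y = 5 - 1*(-545) = 5 + 545 = 550)
E(h) = 4 - h*(550 + h) (E(h) = 4 - h*(h + 550) = 4 - h*(550 + h))
8427014/((E(-1528) + 226416) + 666664) = 8427014/(((4 - 1*(-1528)**2 - 550*(-1528)) + 226416) + 666664) = 8427014/(((4 - 1*2334784 + 840400) + 226416) + 666664) = 8427014/(((4 - 2334784 + 840400) + 226416) + 666664) = 8427014/((-1494380 + 226416) + 666664) = 8427014/(-1267964 + 666664) = 8427014/(-601300) = 8427014*(-1/601300) = -4213507/300650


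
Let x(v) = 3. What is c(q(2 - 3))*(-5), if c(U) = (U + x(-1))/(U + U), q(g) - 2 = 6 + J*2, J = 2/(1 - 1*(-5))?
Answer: -175/52 ≈ -3.3654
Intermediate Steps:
J = 1/3 (J = 2/(1 + 5) = 2/6 = 2*(1/6) = 1/3 ≈ 0.33333)
q(g) = 26/3 (q(g) = 2 + (6 + (1/3)*2) = 2 + (6 + 2/3) = 2 + 20/3 = 26/3)
c(U) = (3 + U)/(2*U) (c(U) = (U + 3)/(U + U) = (3 + U)/((2*U)) = (3 + U)*(1/(2*U)) = (3 + U)/(2*U))
c(q(2 - 3))*(-5) = ((3 + 26/3)/(2*(26/3)))*(-5) = ((1/2)*(3/26)*(35/3))*(-5) = (35/52)*(-5) = -175/52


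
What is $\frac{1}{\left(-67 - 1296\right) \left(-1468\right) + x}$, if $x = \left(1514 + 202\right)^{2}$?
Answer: $\frac{1}{4945540} \approx 2.022 \cdot 10^{-7}$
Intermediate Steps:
$x = 2944656$ ($x = 1716^{2} = 2944656$)
$\frac{1}{\left(-67 - 1296\right) \left(-1468\right) + x} = \frac{1}{\left(-67 - 1296\right) \left(-1468\right) + 2944656} = \frac{1}{\left(-1363\right) \left(-1468\right) + 2944656} = \frac{1}{2000884 + 2944656} = \frac{1}{4945540}$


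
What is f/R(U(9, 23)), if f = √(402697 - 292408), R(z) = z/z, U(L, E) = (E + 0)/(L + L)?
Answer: √110289 ≈ 332.10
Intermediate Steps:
U(L, E) = E/(2*L) (U(L, E) = E/((2*L)) = E*(1/(2*L)) = E/(2*L))
R(z) = 1
f = √110289 ≈ 332.10
f/R(U(9, 23)) = √110289/1 = √110289*1 = √110289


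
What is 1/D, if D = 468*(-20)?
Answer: -1/9360 ≈ -0.00010684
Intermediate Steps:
D = -9360
1/D = 1/(-9360) = -1/9360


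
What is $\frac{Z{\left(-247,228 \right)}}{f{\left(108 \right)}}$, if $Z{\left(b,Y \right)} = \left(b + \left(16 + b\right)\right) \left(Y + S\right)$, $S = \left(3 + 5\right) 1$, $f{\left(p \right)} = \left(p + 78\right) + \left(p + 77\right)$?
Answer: $- \frac{112808}{371} \approx -304.06$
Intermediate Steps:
$f{\left(p \right)} = 155 + 2 p$ ($f{\left(p \right)} = \left(78 + p\right) + \left(77 + p\right) = 155 + 2 p$)
$S = 8$ ($S = 8 \cdot 1 = 8$)
$Z{\left(b,Y \right)} = \left(8 + Y\right) \left(16 + 2 b\right)$ ($Z{\left(b,Y \right)} = \left(b + \left(16 + b\right)\right) \left(Y + 8\right) = \left(16 + 2 b\right) \left(8 + Y\right) = \left(8 + Y\right) \left(16 + 2 b\right)$)
$\frac{Z{\left(-247,228 \right)}}{f{\left(108 \right)}} = \frac{128 + 16 \cdot 228 + 16 \left(-247\right) + 2 \cdot 228 \left(-247\right)}{155 + 2 \cdot 108} = \frac{128 + 3648 - 3952 - 112632}{155 + 216} = - \frac{112808}{371}$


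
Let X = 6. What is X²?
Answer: 36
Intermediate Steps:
X² = 6² = 36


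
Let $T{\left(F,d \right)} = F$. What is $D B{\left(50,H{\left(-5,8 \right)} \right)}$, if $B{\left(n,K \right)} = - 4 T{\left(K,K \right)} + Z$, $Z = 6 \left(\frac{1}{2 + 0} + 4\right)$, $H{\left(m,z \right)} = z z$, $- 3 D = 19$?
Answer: $\frac{4351}{3} \approx 1450.3$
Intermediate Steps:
$D = - \frac{19}{3}$ ($D = \left(- \frac{1}{3}\right) 19 = - \frac{19}{3} \approx -6.3333$)
$H{\left(m,z \right)} = z^{2}$
$Z = 27$ ($Z = 6 \left(\frac{1}{2} + 4\right) = 6 \cdot \frac{9}{2} = 27$)
$B{\left(n,K \right)} = 27 - 4 K$ ($B{\left(n,K \right)} = - 4 K + 27 = 27 - 4 K$)
$D B{\left(50,H{\left(-5,8 \right)} \right)} = - \frac{19 \left(27 - 4 \cdot 8^{2}\right)}{3} = - \frac{19 \left(27 - 256\right)}{3} = \left(- \frac{19}{3}\right) \left(-229\right) = \frac{4351}{3}$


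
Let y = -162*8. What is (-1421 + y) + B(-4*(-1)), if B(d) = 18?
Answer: -2699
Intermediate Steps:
y = -1296
(-1421 + y) + B(-4*(-1)) = (-1421 - 1296) + 18 = -2717 + 18 = -2699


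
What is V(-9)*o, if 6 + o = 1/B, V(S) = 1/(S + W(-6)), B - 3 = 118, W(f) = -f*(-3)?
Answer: 725/3267 ≈ 0.22192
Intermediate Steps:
W(f) = 3*f
B = 121 (B = 3 + 118 = 121)
V(S) = 1/(-18 + S) (V(S) = 1/(S + 3*(-6)) = 1/(S - 18) = 1/(-18 + S))
o = -725/121 (o = -6 + 1/121 = -725/121 ≈ -5.9917)
V(-9)*o = -725/121/(-18 - 9) = -725/121/(-27) = -1/27*(-725/121) = 725/3267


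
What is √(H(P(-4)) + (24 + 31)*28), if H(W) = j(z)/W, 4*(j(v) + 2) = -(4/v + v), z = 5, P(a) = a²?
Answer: √2463655/40 ≈ 39.240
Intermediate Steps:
j(v) = -2 - 1/v - v/4 (j(v) = -2 + (-(4/v + v))/4 = -2 + (-(v + 4/v))/4 = -2 + (-v - 4/v)/4 = -2 + (-1/v - v/4) = -2 - 1/v - v/4)
H(W) = -69/(20*W) (H(W) = (-2 - 1/5 - ¼*5)/W = (-2 - 1*⅕ - 5/4)/W = (-2 - ⅕ - 5/4)/W = -69/(20*W))
√(H(P(-4)) + (24 + 31)*28) = √(-69/(20*((-4)²)) + (24 + 31)*28) = √(-69/20/16 + 55*28) = √(-69/20*1/16 + 1540) = √(-69/320 + 1540) = √(492731/320) = √2463655/40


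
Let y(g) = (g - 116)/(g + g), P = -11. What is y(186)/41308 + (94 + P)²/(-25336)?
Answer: -3308080267/12166486548 ≈ -0.27190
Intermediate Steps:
y(g) = (-116 + g)/(2*g) (y(g) = (-116 + g)/((2*g)) = (-116 + g)*(1/(2*g)) = (-116 + g)/(2*g))
y(186)/41308 + (94 + P)²/(-25336) = ((½)*(-116 + 186)/186)/41308 + (94 - 11)²/(-25336) = ((½)*(1/186)*70)*(1/41308) + 83²*(-1/25336) = (35/186)*(1/41308) + 6889*(-1/25336) = 35/7683288 - 6889/25336 = -3308080267/12166486548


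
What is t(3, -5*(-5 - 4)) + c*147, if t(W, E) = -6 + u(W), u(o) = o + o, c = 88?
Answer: 12936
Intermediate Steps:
u(o) = 2*o
t(W, E) = -6 + 2*W
t(3, -5*(-5 - 4)) + c*147 = (-6 + 2*3) + 88*147 = (-6 + 6) + 12936 = 0 + 12936 = 12936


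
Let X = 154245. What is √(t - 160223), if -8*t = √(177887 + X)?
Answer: √(-640892 - √83033)/2 ≈ 400.37*I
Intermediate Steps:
t = -√83033/4 (t = -√(177887 + 154245)/8 = -√83033/4 ≈ -72.039)
√(t - 160223) = √(-√83033/4 - 160223) = √(-160223 - √83033/4)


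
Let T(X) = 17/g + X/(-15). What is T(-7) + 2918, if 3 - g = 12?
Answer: 131246/45 ≈ 2916.6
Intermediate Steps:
g = -9 (g = 3 - 1*12 = 3 - 12 = -9)
T(X) = -17/9 - X/15 (T(X) = 17/(-9) + X/(-15) = 17*(-1/9) + X*(-1/15) = -17/9 - X/15)
T(-7) + 2918 = (-17/9 - 1/15*(-7)) + 2918 = (-17/9 + 7/15) + 2918 = -64/45 + 2918 = 131246/45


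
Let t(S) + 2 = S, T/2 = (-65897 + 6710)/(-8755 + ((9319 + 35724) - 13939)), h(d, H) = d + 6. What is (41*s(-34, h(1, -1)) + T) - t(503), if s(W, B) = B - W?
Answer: 26253446/22349 ≈ 1174.7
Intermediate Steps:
h(d, H) = 6 + d
T = -118374/22349 (T = 2*((-65897 + 6710)/(-8755 + ((9319 + 35724) - 13939))) = 2*(-59187/(-8755 + (45043 - 13939))) = 2*(-59187/(-8755 + 31104)) = 2*(-59187/22349) = -118374/22349 ≈ -5.2966)
t(S) = -2 + S
(41*s(-34, h(1, -1)) + T) - t(503) = (41*((6 + 1) - 1*(-34)) - 118374/22349) - (-2 + 503) = (41*(7 + 34) - 118374/22349) - 1*501 = (41*41 - 118374/22349) - 501 = (1681 - 118374/22349) - 501 = 37450295/22349 - 501 = 26253446/22349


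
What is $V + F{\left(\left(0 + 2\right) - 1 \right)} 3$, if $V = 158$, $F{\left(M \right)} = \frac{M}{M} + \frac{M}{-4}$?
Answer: $\frac{641}{4} \approx 160.25$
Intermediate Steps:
$F{\left(M \right)} = 1 - \frac{M}{4}$ ($F{\left(M \right)} = 1 + M \left(- \frac{1}{4}\right) = 1 - \frac{M}{4}$)
$V + F{\left(\left(0 + 2\right) - 1 \right)} 3 = 158 + \left(1 - \frac{\left(0 + 2\right) - 1}{4}\right) 3 = 158 + \left(1 - \frac{2 - 1}{4}\right) 3 = 158 + \left(1 - \frac{1}{4}\right) 3 = 158 + \frac{3}{4} \cdot 3 = 158 + \frac{9}{4} = \frac{641}{4}$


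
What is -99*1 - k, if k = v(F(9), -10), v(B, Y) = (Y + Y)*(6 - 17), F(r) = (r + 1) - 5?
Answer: -319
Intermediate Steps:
F(r) = -4 + r (F(r) = (1 + r) - 5 = -4 + r)
v(B, Y) = -22*Y (v(B, Y) = (2*Y)*(-11) = -22*Y)
k = 220 (k = -22*(-10) = 220)
-99*1 - k = -99*1 - 1*220 = -99 - 220 = -319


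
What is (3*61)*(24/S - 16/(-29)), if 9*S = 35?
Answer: 1248792/1015 ≈ 1230.3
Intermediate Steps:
S = 35/9 (S = (⅑)*35 = 35/9 ≈ 3.8889)
(3*61)*(24/S - 16/(-29)) = (3*61)*(24/(35/9) - 16/(-29)) = 183*(24*(9/35) - 16*(-1/29)) = 183*(216/35 + 16/29) = 183*(6824/1015) = 1248792/1015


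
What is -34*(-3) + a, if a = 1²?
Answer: 103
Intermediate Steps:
a = 1
-34*(-3) + a = -34*(-3) + 1 = 102 + 1 = 103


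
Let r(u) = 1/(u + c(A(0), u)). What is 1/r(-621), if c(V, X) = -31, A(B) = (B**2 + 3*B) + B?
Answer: -652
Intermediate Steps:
A(B) = B**2 + 4*B
r(u) = 1/(-31 + u) (r(u) = 1/(u - 31) = 1/(-31 + u))
1/r(-621) = 1/(1/(-31 - 621)) = 1/(1/(-652)) = 1/(-1/652) = -652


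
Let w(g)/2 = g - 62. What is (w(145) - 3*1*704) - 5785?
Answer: -7731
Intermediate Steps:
w(g) = -124 + 2*g (w(g) = 2*(g - 62) = 2*(-62 + g) = -124 + 2*g)
(w(145) - 3*1*704) - 5785 = ((-124 + 2*145) - 3*1*704) - 5785 = ((-124 + 290) - 3*704) - 5785 = (166 - 2112) - 5785 = -1946 - 5785 = -7731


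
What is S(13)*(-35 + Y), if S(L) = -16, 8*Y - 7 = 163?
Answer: 220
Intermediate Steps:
Y = 85/4 (Y = 7/8 + (⅛)*163 = 7/8 + 163/8 = 85/4 ≈ 21.250)
S(13)*(-35 + Y) = -16*(-35 + 85/4) = -16*(-55/4) = 220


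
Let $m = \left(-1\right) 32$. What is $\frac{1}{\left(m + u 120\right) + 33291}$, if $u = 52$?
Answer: $\frac{1}{39499} \approx 2.5317 \cdot 10^{-5}$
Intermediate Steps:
$m = -32$
$\frac{1}{\left(m + u 120\right) + 33291} = \frac{1}{\left(-32 + 52 \cdot 120\right) + 33291} = \frac{1}{\left(-32 + 6240\right) + 33291} = \frac{1}{6208 + 33291} = \frac{1}{39499}$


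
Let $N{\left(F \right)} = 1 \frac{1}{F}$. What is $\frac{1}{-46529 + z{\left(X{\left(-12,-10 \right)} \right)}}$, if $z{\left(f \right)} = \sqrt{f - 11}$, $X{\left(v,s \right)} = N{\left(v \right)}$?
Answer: $- \frac{79764}{3711339175} - \frac{2 i \sqrt{399}}{25979374225} \approx -2.1492 \cdot 10^{-5} - 1.5378 \cdot 10^{-9} i$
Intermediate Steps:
$N{\left(F \right)} = \frac{1}{F}$
$X{\left(v,s \right)} = \frac{1}{v}$
$z{\left(f \right)} = \sqrt{-11 + f}$
$\frac{1}{-46529 + z{\left(X{\left(-12,-10 \right)} \right)}} = \frac{1}{-46529 + \sqrt{-11 + \frac{1}{-12}}} = \frac{1}{-46529 + \sqrt{-11 - \frac{1}{12}}} = \frac{1}{-46529 + \sqrt{- \frac{133}{12}}} = \frac{1}{-46529 + \frac{i \sqrt{399}}{6}}$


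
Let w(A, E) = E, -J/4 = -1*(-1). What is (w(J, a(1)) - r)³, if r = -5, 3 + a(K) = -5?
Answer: -27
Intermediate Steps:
a(K) = -8 (a(K) = -3 - 5 = -8)
J = -4 (J = -(-4)*(-1) = -4*1 = -4)
(w(J, a(1)) - r)³ = (-8 - 1*(-5))³ = (-8 + 5)³ = (-3)³ = -27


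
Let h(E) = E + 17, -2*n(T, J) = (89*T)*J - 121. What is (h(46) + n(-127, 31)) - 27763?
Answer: 147557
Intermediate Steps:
n(T, J) = 121/2 - 89*J*T/2 (n(T, J) = -((89*T)*J - 121)/2 = -(89*J*T - 121)/2 = -(-121 + 89*J*T)/2 = 121/2 - 89*J*T/2)
h(E) = 17 + E
(h(46) + n(-127, 31)) - 27763 = ((17 + 46) + (121/2 - 89/2*31*(-127))) - 27763 = (63 + (121/2 + 350393/2)) - 27763 = (63 + 175257) - 27763 = 175320 - 27763 = 147557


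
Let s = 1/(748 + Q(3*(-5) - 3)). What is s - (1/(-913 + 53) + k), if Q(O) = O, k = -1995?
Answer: 125246259/62780 ≈ 1995.0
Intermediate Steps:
s = 1/730 (s = 1/(748 + (3*(-5) - 3)) = 1/(748 + (-15 - 3)) = 1/(748 - 18) = 1/730 ≈ 0.0013699)
s - (1/(-913 + 53) + k) = 1/730 - (1/(-913 + 53) - 1995) = 1/730 - (1/(-860) - 1995) = 1/730 - (-1/860 - 1995) = 1/730 - 1*(-1715701/860) = 1/730 + 1715701/860 = 125246259/62780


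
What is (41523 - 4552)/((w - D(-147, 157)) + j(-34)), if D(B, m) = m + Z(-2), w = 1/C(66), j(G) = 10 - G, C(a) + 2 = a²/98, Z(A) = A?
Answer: -76899680/230831 ≈ -333.14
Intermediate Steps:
C(a) = -2 + a²/98
w = 49/2080 (w = 1/(-2 + (1/98)*66²) = 1/(-2 + (1/98)*4356) = 1/(-2 + 2178/49) = 1/(2080/49) = 49/2080 ≈ 0.023558)
D(B, m) = -2 + m (D(B, m) = m - 2 = -2 + m)
(41523 - 4552)/((w - D(-147, 157)) + j(-34)) = (41523 - 4552)/((49/2080 - (-2 + 157)) + (10 - 1*(-34))) = 36971/((49/2080 - 1*155) + (10 + 34)) = 36971/((49/2080 - 155) + 44) = 36971/(-322351/2080 + 44) = 36971/(-230831/2080) = 36971*(-2080/230831) = -76899680/230831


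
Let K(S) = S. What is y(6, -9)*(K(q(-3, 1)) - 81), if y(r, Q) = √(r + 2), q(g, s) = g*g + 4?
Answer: -136*√2 ≈ -192.33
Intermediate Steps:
q(g, s) = 4 + g² (q(g, s) = g² + 4 = 4 + g²)
y(r, Q) = √(2 + r)
y(6, -9)*(K(q(-3, 1)) - 81) = √(2 + 6)*((4 + (-3)²) - 81) = √8*((4 + 9) - 81) = (2*√2)*(13 - 81) = (2*√2)*(-68) = -136*√2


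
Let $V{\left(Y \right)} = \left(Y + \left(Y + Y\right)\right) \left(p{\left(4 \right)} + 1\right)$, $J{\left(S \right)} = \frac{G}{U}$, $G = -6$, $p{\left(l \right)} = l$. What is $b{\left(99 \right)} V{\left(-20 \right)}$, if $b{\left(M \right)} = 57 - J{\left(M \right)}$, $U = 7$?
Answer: $- \frac{121500}{7} \approx -17357.0$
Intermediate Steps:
$J{\left(S \right)} = - \frac{6}{7}$
$V{\left(Y \right)} = 15 Y$ ($V{\left(Y \right)} = \left(Y + \left(Y + Y\right)\right) \left(4 + 1\right) = \left(Y + 2 Y\right) 5 = 3 Y 5 = 15 Y$)
$b{\left(M \right)} = \frac{405}{7}$ ($b{\left(M \right)} = 57 - - \frac{6}{7} = 57 + \frac{6}{7} = \frac{405}{7}$)
$b{\left(99 \right)} V{\left(-20 \right)} = \frac{405 \cdot 15 \left(-20\right)}{7} = \frac{405}{7} \left(-300\right) = - \frac{121500}{7}$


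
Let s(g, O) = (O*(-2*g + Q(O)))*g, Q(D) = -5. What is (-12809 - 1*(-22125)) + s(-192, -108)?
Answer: 7868260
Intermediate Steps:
s(g, O) = O*g*(-5 - 2*g) (s(g, O) = (O*(-2*g - 5))*g = (O*(-5 - 2*g))*g = O*g*(-5 - 2*g))
(-12809 - 1*(-22125)) + s(-192, -108) = (-12809 - 1*(-22125)) - 1*(-108)*(-192)*(5 + 2*(-192)) = (-12809 + 22125) - 1*(-108)*(-192)*(5 - 384) = 9316 - 1*(-108)*(-192)*(-379) = 9316 + 7858944 = 7868260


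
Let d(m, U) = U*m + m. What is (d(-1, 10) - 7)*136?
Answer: -2448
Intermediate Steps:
d(m, U) = m + U*m
(d(-1, 10) - 7)*136 = (-(1 + 10) - 7)*136 = (-1*11 - 7)*136 = (-11 - 7)*136 = -18*136 = -2448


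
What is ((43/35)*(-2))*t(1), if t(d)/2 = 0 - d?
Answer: 172/35 ≈ 4.9143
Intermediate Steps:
t(d) = -2*d (t(d) = 2*(0 - d) = 2*(-d) = -2*d)
((43/35)*(-2))*t(1) = ((43/35)*(-2))*(-2*1) = ((43*(1/35))*(-2))*(-2) = ((43/35)*(-2))*(-2) = -86/35*(-2) = 172/35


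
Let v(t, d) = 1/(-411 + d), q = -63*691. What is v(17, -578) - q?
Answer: 43054136/989 ≈ 43533.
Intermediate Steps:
q = -43533
v(17, -578) - q = 1/(-411 - 578) - 1*(-43533) = 1/(-989) + 43533 = -1/989 + 43533 = 43054136/989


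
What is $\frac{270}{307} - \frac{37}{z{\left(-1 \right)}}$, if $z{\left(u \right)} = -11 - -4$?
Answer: $\frac{13249}{2149} \approx 6.1652$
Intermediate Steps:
$z{\left(u \right)} = -7$ ($z{\left(u \right)} = -11 + 4 = -7$)
$\frac{270}{307} - \frac{37}{z{\left(-1 \right)}} = \frac{270}{307} - \frac{37}{-7} = 270 \cdot \frac{1}{307} - - \frac{37}{7} = \frac{270}{307} + \frac{37}{7} = \frac{13249}{2149}$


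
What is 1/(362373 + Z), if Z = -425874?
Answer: -1/63501 ≈ -1.5748e-5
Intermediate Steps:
1/(362373 + Z) = 1/(362373 - 425874) = 1/(-63501) = -1/63501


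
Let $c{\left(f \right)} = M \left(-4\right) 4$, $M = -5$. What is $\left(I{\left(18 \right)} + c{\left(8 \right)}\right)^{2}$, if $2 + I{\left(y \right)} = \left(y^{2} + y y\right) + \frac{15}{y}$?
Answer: $\frac{19018321}{36} \approx 5.2829 \cdot 10^{5}$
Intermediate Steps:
$c{\left(f \right)} = 80$ ($c{\left(f \right)} = \left(-5\right) \left(-4\right) 4 = 20 \cdot 4 = 80$)
$I{\left(y \right)} = -2 + 2 y^{2} + \frac{15}{y}$ ($I{\left(y \right)} = -2 + \left(\left(y^{2} + y y\right) + \frac{15}{y}\right) = -2 + \left(\left(y^{2} + y^{2}\right) + \frac{15}{y}\right) = -2 + \left(2 y^{2} + \frac{15}{y}\right) = -2 + 2 y^{2} + \frac{15}{y}$)
$\left(I{\left(18 \right)} + c{\left(8 \right)}\right)^{2} = \left(\left(-2 + 2 \cdot 18^{2} + \frac{15}{18}\right) + 80\right)^{2} = \left(\left(-2 + 2 \cdot 324 + 15 \cdot \frac{1}{18}\right) + 80\right)^{2} = \left(\left(-2 + 648 + \frac{5}{6}\right) + 80\right)^{2} = \left(\frac{3881}{6} + 80\right)^{2} = \left(\frac{4361}{6}\right)^{2} = \frac{19018321}{36}$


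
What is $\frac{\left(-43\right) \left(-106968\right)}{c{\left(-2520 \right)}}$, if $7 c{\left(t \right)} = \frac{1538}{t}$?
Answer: $- \frac{40568683680}{769} \approx -5.2755 \cdot 10^{7}$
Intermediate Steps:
$c{\left(t \right)} = \frac{1538}{7 t}$ ($c{\left(t \right)} = \frac{1538 \frac{1}{t}}{7} = \frac{1538}{7 t}$)
$\frac{\left(-43\right) \left(-106968\right)}{c{\left(-2520 \right)}} = \frac{\left(-43\right) \left(-106968\right)}{\frac{1538}{7} \frac{1}{-2520}} = \frac{4599624}{\frac{1538}{7} \left(- \frac{1}{2520}\right)} = \frac{4599624}{- \frac{769}{8820}} = 4599624 \left(- \frac{8820}{769}\right) = - \frac{40568683680}{769}$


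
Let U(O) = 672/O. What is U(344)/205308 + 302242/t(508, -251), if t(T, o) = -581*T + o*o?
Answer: -222353885225/170787529989 ≈ -1.3019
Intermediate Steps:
t(T, o) = o**2 - 581*T (t(T, o) = -581*T + o**2 = o**2 - 581*T)
U(344)/205308 + 302242/t(508, -251) = (672/344)/205308 + 302242/((-251)**2 - 581*508) = (672*(1/344))*(1/205308) + 302242/(63001 - 295148) = (84/43)*(1/205308) + 302242/(-232147) = 7/735687 + 302242*(-1/232147) = 7/735687 - 302242/232147 = -222353885225/170787529989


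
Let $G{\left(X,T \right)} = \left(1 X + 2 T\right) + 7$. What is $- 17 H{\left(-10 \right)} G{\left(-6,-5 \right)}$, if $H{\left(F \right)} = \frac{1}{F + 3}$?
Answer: $- \frac{153}{7} \approx -21.857$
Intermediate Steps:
$G{\left(X,T \right)} = 7 + X + 2 T$ ($G{\left(X,T \right)} = \left(X + 2 T\right) + 7 = 7 + X + 2 T$)
$H{\left(F \right)} = \frac{1}{3 + F}$
$- 17 H{\left(-10 \right)} G{\left(-6,-5 \right)} = - \frac{17}{3 - 10} \left(7 - 6 + 2 \left(-5\right)\right) = - \frac{17}{-7} \left(7 - 6 - 10\right) = \left(-17\right) \left(- \frac{1}{7}\right) \left(-9\right) = \frac{17}{7} \left(-9\right) = - \frac{153}{7}$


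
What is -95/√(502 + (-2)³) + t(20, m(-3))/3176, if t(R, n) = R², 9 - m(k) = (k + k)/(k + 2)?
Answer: 50/397 - 5*√494/26 ≈ -4.1483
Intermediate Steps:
m(k) = 9 - 2*k/(2 + k) (m(k) = 9 - (k + k)/(k + 2) = 9 - 2*k/(2 + k))
-95/√(502 + (-2)³) + t(20, m(-3))/3176 = -95/√(502 + (-2)³) + 20²/3176 = -95/√(502 - 8) + 400*(1/3176) = -95*√494/494 + 50/397 = -5*√494/26 + 50/397 = 50/397 - 5*√494/26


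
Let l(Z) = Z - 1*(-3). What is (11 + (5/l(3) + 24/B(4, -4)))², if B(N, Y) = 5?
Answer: 249001/900 ≈ 276.67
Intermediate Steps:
l(Z) = 3 + Z (l(Z) = Z + 3 = 3 + Z)
(11 + (5/l(3) + 24/B(4, -4)))² = (11 + (5/(3 + 3) + 24/5))² = (11 + (5/6 + 24*(⅕)))² = (11 + (5*(⅙) + 24/5))² = (11 + (⅚ + 24/5))² = (11 + 169/30)² = (499/30)² = 249001/900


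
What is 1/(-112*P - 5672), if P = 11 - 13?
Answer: -1/5448 ≈ -0.00018355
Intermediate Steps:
P = -2
1/(-112*P - 5672) = 1/(-112*(-2) - 5672) = 1/(224 - 5672) = 1/(-5448) = -1/5448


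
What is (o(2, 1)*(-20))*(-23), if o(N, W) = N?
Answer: 920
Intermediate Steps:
(o(2, 1)*(-20))*(-23) = (2*(-20))*(-23) = -40*(-23) = 920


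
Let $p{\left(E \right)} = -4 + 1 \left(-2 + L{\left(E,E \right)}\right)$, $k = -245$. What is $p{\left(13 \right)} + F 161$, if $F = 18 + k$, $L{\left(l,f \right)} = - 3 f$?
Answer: $-36592$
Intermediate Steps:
$p{\left(E \right)} = -6 - 3 E$ ($p{\left(E \right)} = -4 + 1 \left(-2 - 3 E\right) = -4 - \left(2 + 3 E\right) = -6 - 3 E$)
$F = -227$ ($F = 18 - 245 = -227$)
$p{\left(13 \right)} + F 161 = \left(-6 - 39\right) - 36547 = -45 - 36547 = -36592$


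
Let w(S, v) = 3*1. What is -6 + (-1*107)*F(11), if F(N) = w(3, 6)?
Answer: -327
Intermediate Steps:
w(S, v) = 3
F(N) = 3
-6 + (-1*107)*F(11) = -6 - 1*107*3 = -6 - 107*3 = -6 - 321 = -327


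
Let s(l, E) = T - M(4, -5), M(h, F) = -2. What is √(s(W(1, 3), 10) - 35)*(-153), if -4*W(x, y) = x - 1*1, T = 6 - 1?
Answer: -306*I*√7 ≈ -809.6*I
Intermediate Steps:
T = 5
W(x, y) = ¼ - x/4 (W(x, y) = -(x - 1*1)/4 = -(x - 1)/4 = -(-1 + x)/4 = ¼ - x/4)
s(l, E) = 7 (s(l, E) = 5 - 1*(-2) = 5 + 2 = 7)
√(s(W(1, 3), 10) - 35)*(-153) = √(7 - 35)*(-153) = √(-28)*(-153) = (2*I*√7)*(-153) = -306*I*√7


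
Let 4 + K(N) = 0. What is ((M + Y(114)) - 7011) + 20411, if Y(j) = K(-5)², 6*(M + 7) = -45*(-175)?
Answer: 29443/2 ≈ 14722.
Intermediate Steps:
M = 2611/2 (M = -7 + (-45*(-175))/6 = -7 + (⅙)*7875 = -7 + 2625/2 = 2611/2 ≈ 1305.5)
K(N) = -4 (K(N) = -4 + 0 = -4)
Y(j) = 16 (Y(j) = (-4)² = 16)
((M + Y(114)) - 7011) + 20411 = ((2611/2 + 16) - 7011) + 20411 = (2643/2 - 7011) + 20411 = -11379/2 + 20411 = 29443/2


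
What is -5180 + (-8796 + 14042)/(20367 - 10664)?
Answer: -50256294/9703 ≈ -5179.5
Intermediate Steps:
-5180 + (-8796 + 14042)/(20367 - 10664) = -5180 + 5246/9703 = -50256294/9703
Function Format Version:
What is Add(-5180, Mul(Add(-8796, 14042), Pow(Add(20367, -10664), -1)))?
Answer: Rational(-50256294, 9703) ≈ -5179.5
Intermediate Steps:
Add(-5180, Mul(Add(-8796, 14042), Pow(Add(20367, -10664), -1))) = Add(-5180, Mul(5246, Pow(9703, -1))) = Add(-5180, Mul(5246, Rational(1, 9703))) = Add(-5180, Rational(5246, 9703)) = Rational(-50256294, 9703)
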